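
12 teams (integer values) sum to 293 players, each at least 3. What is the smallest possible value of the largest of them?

The 12 values sum to 293, so their maximum is at least ⌈293/12⌉ = 25.
Taking 7 copies of 24 and 5 copies of 25 gives exactly 293, so 25 is attained.

25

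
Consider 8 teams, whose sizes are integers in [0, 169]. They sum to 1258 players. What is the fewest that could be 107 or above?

7

Suppose at most 8 − j of them reach 107; then j values are ≤ 106 and the rest ≤ 169.
The total is then ≤ 106·j + 169·(8 − j) = 1352 − 63j. For this to be ≥ 1258 we need j ≤ 1, so at least 8 − 1 = 7 must reach 107.
Exactly 7 works: 7 values at 169 and 1 at 106 total 1289; lower one of the high values by 31 (still ≥ 107) to hit 1258.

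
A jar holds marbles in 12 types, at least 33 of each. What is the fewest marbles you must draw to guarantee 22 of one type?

253

You could draw 21 of every type without reaching 22 of any — 252 in all.
One more forces 22 of some type, so 252 + 1 = 253.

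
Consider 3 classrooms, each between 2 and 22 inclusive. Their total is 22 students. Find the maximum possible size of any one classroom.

18

Maximizing one value means minimizing the remaining 2.
The other 2 contribute at least 2 × 2 = 4, leaving at most 22 − 4 = 18.
Since 18 ≤ 22, this is achievable: one at 18 and 2 at 2.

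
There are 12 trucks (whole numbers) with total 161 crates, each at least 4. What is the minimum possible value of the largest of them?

If every one of the 12 were at most 13, the total would be at most 12 × 13 = 156 < 161.
Taking 7 copies of 13 and 5 copies of 14 gives exactly 161, so 14 is attained.

14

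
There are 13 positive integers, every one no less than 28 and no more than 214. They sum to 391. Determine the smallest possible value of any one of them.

To make one integer as small as possible, make the other 12 as large as possible.
The other 12 can take up 12 × 214 = 2568 ≥ 391 − 28, so one integer can sit at its floor of 28.
Achievable: one at 28 and the other 12 totalling 363, which fits since 12 × 28 ≤ 363 ≤ 12 × 214.

28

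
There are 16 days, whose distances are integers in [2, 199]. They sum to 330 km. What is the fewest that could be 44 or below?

If only k of them are at most 44, the other 16 − k are at least 45, so the total is at least (16 − k)·45 + k·2.
This is ≤ 330, so (16 − k)·45 + 2k ≤ 330, which gives k ≥ 10.
Exactly 10 works: 10 values at 2 and 6 at 45 total 290; raise one of the low values by 40 (still ≤ 44) to hit 330.

10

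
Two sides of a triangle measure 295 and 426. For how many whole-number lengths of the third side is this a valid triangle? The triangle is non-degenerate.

589

The triangle inequality gives |295 − 426| < c < 295 + 426, i.e. 131 < c < 721.
So c can be any integer from 132 to 720: 589 values.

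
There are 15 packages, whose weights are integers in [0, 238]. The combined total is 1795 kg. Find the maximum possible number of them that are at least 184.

9

With k values at 184 or above and the rest at least 0, the sum is at least 0 + 184k.
Since the sum is 1795, we need 184k ≤ 1795, i.e. k ≤ 9.
k = 9 is achieved by 9 values at 184 and 6 at 0, total 1656; add 139 to one value (staying below 184) to reach 1795.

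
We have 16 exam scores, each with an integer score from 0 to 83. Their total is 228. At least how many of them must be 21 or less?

6

Let j be the number exceeding 21. Then the total is ≥ 22·j + 0·(16 − j) = 0 + 22j.
So 22j ≤ 228 and j ≤ 10; hence at least 16 − 10 = 6 are ≤ 21.
Exactly 6 works: 6 values at 0 and 10 at 22 total 220; raise one of the low values by 8 (still ≤ 21) to hit 228.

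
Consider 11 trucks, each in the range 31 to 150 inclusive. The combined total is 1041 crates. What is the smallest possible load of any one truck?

To make one truck as small as possible, make the other 10 as large as possible.
The other 10 can take up 10 × 150 = 1500 ≥ 1041 − 31, so one truck can sit at its floor of 31.
Achievable: one at 31 and the other 10 totalling 1010, which fits since 10 × 31 ≤ 1010 ≤ 10 × 150.

31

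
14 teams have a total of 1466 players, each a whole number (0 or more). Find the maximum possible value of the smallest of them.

104

The 14 values sum to 1466, so their minimum is at most ⌊1466/14⌋ = 104.
Equality holds with 4 values of 104 and 10 values of 105.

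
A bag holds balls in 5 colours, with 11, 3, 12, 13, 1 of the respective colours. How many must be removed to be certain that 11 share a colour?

35

In the worst case you take as many as possible of each colour without reaching 11: 10 + 3 + 10 + 10 + 1 = 34.
The next one must give 11 of some colour, so 34 + 1 = 35.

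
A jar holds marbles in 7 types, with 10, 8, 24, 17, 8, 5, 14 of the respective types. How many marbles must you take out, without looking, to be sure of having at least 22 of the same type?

84

In the worst case you take as many as possible of each type without reaching 22: 10 + 8 + 21 + 17 + 8 + 5 + 14 = 83.
The next one must give 22 of some type, so 83 + 1 = 84.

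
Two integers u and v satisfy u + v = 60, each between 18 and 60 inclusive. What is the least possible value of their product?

Since u + v is fixed, pushing one of them to its bound minimizes the product.
At the endpoint u = 18, v = 60 − 18 = 42, so uv = 18 × 42 = 756.

756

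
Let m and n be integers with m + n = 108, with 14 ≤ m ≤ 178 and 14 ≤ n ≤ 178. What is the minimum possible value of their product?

1316

mn = m(108 − m) is concave in m, so over [14, 94] it is minimized at an endpoint.
The extreme feasible split is m = 14, n = 94, giving mn = 1316.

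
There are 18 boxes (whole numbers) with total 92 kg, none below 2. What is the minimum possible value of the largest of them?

6

The average is 92/18 > 5, so not all 18 can be 5 or less; the largest is ≥ 6.
Taking 16 copies of 5 and 2 copies of 6 gives exactly 92, so 6 is attained.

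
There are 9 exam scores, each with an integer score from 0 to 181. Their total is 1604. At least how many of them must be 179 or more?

If only k of them are at least 179, the other 9 − k are at most 178, so the total is at most k·181 + (9 − k)·178.
This must reach 1604, so k·181 + (9 − k)·178 ≥ 1604, giving k ≥ 1.
Exactly 1 works: 1 value at 181 and 8 at 178 total 1605; lower one of the high values by 1 (still ≥ 179) to hit 1604.

1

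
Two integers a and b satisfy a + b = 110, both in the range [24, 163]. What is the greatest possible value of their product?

For a fixed sum, the product ab is largest when a and b are as close as possible.
Taking a = 55 and b = 55 (both in [24, 163]) gives ab = 3025.

3025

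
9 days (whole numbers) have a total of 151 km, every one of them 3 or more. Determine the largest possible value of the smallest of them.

16

The average is 151/9 < 17, so some value is ≤ 16.
Achievable: 2 of them at 16 and 7 at 17 total 151.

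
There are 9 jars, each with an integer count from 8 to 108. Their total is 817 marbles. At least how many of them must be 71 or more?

5

If only k of them are at least 71, the other 9 − k are at most 70, so the total is at most k·108 + (9 − k)·70.
This must reach 817, so k·108 + (9 − k)·70 ≥ 817, giving k ≥ 5.
Exactly 5 works: 5 values at 108 and 4 at 70 total 820; lower one of the high values by 3 (still ≥ 71) to hit 817.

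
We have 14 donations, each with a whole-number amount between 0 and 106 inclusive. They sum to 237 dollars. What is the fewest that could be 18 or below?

2

Each value above 18 is at least 19, contributing at least 19 − 0 = 19 above the floor 0.
The sum exceeds the floor total 0 by 237, so at most ⌊237/19⌋ = 12 exceed 18, and at least 2 are ≤ 18.
Exactly 2 works: 2 values at 0 and 12 at 19 total 228; raise one of the low values by 9 (still ≤ 18) to hit 237.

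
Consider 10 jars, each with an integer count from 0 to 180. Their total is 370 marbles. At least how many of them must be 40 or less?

1

Each value above 40 is at least 41, contributing at least 41 − 0 = 41 above the floor 0.
The sum exceeds the floor total 0 by 370, so at most ⌊370/41⌋ = 9 exceed 40, and at least 1 are ≤ 40.
Exactly 1 works: 1 value at 0 and 9 at 41 total 369; raise one of the low values by 1 (still ≤ 40) to hit 370.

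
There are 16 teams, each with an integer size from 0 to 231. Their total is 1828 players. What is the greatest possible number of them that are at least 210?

8

With k values at 210 or above and the rest at least 0, the sum is at least 0 + 210k.
Since the sum is 1828, we need 210k ≤ 1828, i.e. k ≤ 8.
k = 8 is achieved by 8 values at 210 and 8 at 0, total 1680; add 148 to one value (staying below 210) to reach 1828.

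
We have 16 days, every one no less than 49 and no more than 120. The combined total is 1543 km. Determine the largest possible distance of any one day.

120

To make one day as large as possible, make the other 15 as small as possible.
The other 15 contribute at least 15 × 49 = 735, leaving at most 1543 − 735 = 808.
But each day is capped at 120, so the maximum is 120.
Achievable: one at 120 and the other 15 totalling 1423, which fits since 15 × 49 ≤ 1423 ≤ 15 × 120.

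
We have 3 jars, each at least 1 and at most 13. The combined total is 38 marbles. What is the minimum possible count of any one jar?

To make one jar as small as possible, make the other 2 as large as possible.
The other 2 contribute at most 2 × 13 = 26, leaving at least 38 − 26 = 12.
Since 12 ≥ 1, this is achievable: one at 12 and 2 at 13.

12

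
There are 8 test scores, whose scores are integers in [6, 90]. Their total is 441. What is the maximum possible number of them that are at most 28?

Suppose k of them are at most 28. Those contribute at most 28 each and the rest at most 90 each.
So the total is at most 28k + 90(8 − k) = 720 − 62k. This must still be ≥ 441, so k ≤ 4.
k = 4 is achieved by 4 values at 28 and 4 at 90, total 472; lower one of the 90's by 31 (still > 28) to reach 441.

4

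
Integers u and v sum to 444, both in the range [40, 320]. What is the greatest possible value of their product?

uv = u(444 − u) is maximized when u is as near 444/2 as the bounds allow.
Taking u = 222 and v = 222 (both in [40, 320]) gives uv = 49284.

49284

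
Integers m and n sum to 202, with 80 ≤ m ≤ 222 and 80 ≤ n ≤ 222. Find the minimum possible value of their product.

9760

Since m + n is fixed, pushing one of them to its bound minimizes the product.
The extreme feasible split is m = 80, n = 122, giving mn = 9760.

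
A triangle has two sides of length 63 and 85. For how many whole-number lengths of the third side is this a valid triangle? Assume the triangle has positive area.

The triangle inequality gives |63 − 85| < c < 63 + 85, i.e. 22 < c < 148.
So c can be any integer from 23 to 147: 125 values.

125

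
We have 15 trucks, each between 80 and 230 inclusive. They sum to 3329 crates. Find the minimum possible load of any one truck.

Minimizing one value means maximizing the remaining 14.
The other 14 contribute at most 14 × 230 = 3220, leaving at least 3329 − 3220 = 109.
Since 109 ≥ 80, this is achievable: one at 109 and 14 at 230.

109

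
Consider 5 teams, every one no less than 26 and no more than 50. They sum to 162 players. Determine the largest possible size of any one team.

50

To make one team as large as possible, make the other 4 as small as possible.
The other 4 contribute at least 4 × 26 = 104, leaving at most 162 − 104 = 58.
But each team is capped at 50, so the maximum is 50.
Achievable: one at 50 and the other 4 totalling 112, which fits since 4 × 26 ≤ 112 ≤ 4 × 50.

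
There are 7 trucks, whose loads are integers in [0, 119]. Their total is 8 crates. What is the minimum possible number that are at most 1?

If only k of them are at most 1, the other 7 − k are at least 2, so the total is at least (7 − k)·2 + k·0.
This is ≤ 8, so (7 − k)·2 + 0k ≤ 8, which gives k ≥ 3.
Exactly 3 works: 3 values at 0 and 4 at 2 total 8.

3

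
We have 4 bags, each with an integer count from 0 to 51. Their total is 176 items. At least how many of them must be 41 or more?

Suppose at most 4 − j of them reach 41; then j values are ≤ 40 and the rest ≤ 51.
The total is then ≤ 40·j + 51·(4 − j) = 204 − 11j. For this to be ≥ 176 we need j ≤ 2, so at least 4 − 2 = 2 must reach 41.
Exactly 2 works: 2 values at 51 and 2 at 40 total 182; lower one of the high values by 6 (still ≥ 41) to hit 176.

2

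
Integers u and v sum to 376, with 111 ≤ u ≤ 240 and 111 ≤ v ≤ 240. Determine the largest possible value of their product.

With u + v fixed, uv peaks when the two are closest together.
Taking u = 188 and v = 188 (both in [111, 240]) gives uv = 35344.

35344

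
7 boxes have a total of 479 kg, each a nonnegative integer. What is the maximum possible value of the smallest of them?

The average is 479/7 < 69, so some value is ≤ 68.
Achievable: 4 of them at 68 and 3 at 69 total 479.

68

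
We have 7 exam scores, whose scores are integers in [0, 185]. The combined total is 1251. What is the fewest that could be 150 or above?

If only k of them are at least 150, the other 7 − k are at most 149, so the total is at most k·185 + (7 − k)·149.
This must reach 1251, so k·185 + (7 − k)·149 ≥ 1251, giving k ≥ 6.
Exactly 6 works: 6 values at 185 and 1 at 149 total 1259; lower one of the high values by 8 (still ≥ 150) to hit 1251.

6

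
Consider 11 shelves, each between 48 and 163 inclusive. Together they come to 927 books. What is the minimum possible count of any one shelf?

48

Minimizing one value means maximizing the remaining 10.
The other 10 can take up 10 × 163 = 1630 ≥ 927 − 48, so one shelf can sit at its floor of 48.
Achievable: one at 48 and the other 10 totalling 879, which fits since 10 × 48 ≤ 879 ≤ 10 × 163.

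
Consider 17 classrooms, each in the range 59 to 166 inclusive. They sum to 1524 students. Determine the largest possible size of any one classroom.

Maximizing one value means minimizing the remaining 16.
The other 16 contribute at least 16 × 59 = 944, leaving at most 1524 − 944 = 580.
But each classroom is capped at 166, so the maximum is 166.
Achievable: one at 166 and the other 16 totalling 1358, which fits since 16 × 59 ≤ 1358 ≤ 16 × 166.

166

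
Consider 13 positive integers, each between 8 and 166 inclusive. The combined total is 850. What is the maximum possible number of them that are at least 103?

With k values at 103 or above and the rest at least 8, the sum is at least 104 + 95k.
Since the sum is 850, we need 95k ≤ 746, i.e. k ≤ 7.
k = 7 is achieved by 7 values at 103 and 6 at 8, total 769; add 81 to one value (staying below 103) to reach 850.

7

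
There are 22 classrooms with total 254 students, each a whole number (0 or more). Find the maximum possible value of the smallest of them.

11

The 22 values sum to 254, so their minimum is at most ⌊254/22⌋ = 11.
Achievable: 10 of them at 11 and 12 at 12 total 254.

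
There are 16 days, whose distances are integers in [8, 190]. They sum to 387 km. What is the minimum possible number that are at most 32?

Let j be the number exceeding 32. Then the total is ≥ 33·j + 8·(16 − j) = 128 + 25j.
So 25j ≤ 259 and j ≤ 10; hence at least 16 − 10 = 6 are ≤ 32.
Exactly 6 works: 6 values at 8 and 10 at 33 total 378; raise one of the low values by 9 (still ≤ 32) to hit 387.

6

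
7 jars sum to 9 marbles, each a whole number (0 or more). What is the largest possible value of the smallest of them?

1

If every one of the 7 were at least 2, the total would be at least 7 × 2 = 14 > 9.
Equality holds with 5 values of 1 and 2 values of 2.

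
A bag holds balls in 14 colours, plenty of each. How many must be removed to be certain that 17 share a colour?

225

In the worst case you draw 16 of each of the 14 colours: 14 × 16 = 224.
One more forces 17 of some colour, so 224 + 1 = 225.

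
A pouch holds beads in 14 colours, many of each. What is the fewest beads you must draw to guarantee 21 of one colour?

281

You could draw 20 of every colour without reaching 21 of any — 280 in all.
One more forces 21 of some colour, so 280 + 1 = 281.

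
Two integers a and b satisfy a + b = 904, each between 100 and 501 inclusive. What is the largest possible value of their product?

204304

ab = a(904 − a) is maximized when a is as near 904/2 as the bounds allow.
Taking a = 452 and b = 452 (both in [100, 501]) gives ab = 204304.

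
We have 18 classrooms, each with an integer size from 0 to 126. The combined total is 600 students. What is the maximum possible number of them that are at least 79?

With k values at 79 or above and the rest at least 0, the sum is at least 0 + 79k.
Since the sum is 600, we need 79k ≤ 600, i.e. k ≤ 7.
k = 7 is achieved by 7 values at 79 and 11 at 0, total 553; add 47 to one value (staying below 79) to reach 600.

7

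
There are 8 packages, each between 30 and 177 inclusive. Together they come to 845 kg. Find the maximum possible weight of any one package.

To make one package as large as possible, make the other 7 as small as possible.
The other 7 contribute at least 7 × 30 = 210, leaving at most 845 − 210 = 635.
But each package is capped at 177, so the maximum is 177.
Achievable: one at 177 and the other 7 totalling 668, which fits since 7 × 30 ≤ 668 ≤ 7 × 177.

177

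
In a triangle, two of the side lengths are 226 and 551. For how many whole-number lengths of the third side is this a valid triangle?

The triangle inequality gives |226 − 551| < c < 226 + 551, i.e. 325 < c < 777.
So c can be any integer from 326 to 776: 451 values.

451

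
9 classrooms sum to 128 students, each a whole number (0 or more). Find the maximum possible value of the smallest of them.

The average is 128/9 < 15, so some value is ≤ 14.
Equality holds with 7 values of 14 and 2 values of 15.

14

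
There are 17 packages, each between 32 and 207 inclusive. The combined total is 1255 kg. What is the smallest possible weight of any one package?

32

Minimizing one value means maximizing the remaining 16.
The other 16 can take up 16 × 207 = 3312 ≥ 1255 − 32, so one package can sit at its floor of 32.
Achievable: one at 32 and the other 16 totalling 1223, which fits since 16 × 32 ≤ 1223 ≤ 16 × 207.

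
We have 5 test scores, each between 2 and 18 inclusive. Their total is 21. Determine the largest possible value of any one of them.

13

Maximizing one value means minimizing the remaining 4.
The other 4 contribute at least 4 × 2 = 8, leaving at most 21 − 8 = 13.
Since 13 ≤ 18, this is achievable: one at 13 and 4 at 2.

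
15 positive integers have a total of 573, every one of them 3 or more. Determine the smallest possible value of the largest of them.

39

The average is 573/15 > 38, so not all 15 can be 38 or less; the largest is ≥ 39.
Equality holds with 3 values of 39 and 12 values of 38.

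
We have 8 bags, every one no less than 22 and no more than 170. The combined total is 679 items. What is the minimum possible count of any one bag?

To make one bag as small as possible, make the other 7 as large as possible.
The other 7 can take up 7 × 170 = 1190 ≥ 679 − 22, so one bag can sit at its floor of 22.
Achievable: one at 22 and the other 7 totalling 657, which fits since 7 × 22 ≤ 657 ≤ 7 × 170.

22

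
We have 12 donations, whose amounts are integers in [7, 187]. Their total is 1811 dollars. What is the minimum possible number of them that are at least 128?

5

Suppose at most 12 − j of them reach 128; then j values are ≤ 127 and the rest ≤ 187.
The total is then ≤ 127·j + 187·(12 − j) = 2244 − 60j. For this to be ≥ 1811 we need j ≤ 7, so at least 12 − 7 = 5 must reach 128.
Exactly 5 works: 5 values at 187 and 7 at 127 total 1824; lower one of the high values by 13 (still ≥ 128) to hit 1811.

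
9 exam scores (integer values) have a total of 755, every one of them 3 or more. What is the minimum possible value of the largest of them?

84

If every one of the 9 were at most 83, the total would be at most 9 × 83 = 747 < 755.
Equality holds with 8 values of 84 and 1 value of 83.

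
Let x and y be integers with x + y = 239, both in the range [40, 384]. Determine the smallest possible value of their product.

7960

Since x + y is fixed, pushing one of them to its bound minimizes the product.
The extreme feasible split is x = 40, y = 199, giving xy = 7960.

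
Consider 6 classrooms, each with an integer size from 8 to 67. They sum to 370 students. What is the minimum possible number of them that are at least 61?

Suppose at most 6 − j of them reach 61; then j values are ≤ 60 and the rest ≤ 67.
The total is then ≤ 60·j + 67·(6 − j) = 402 − 7j. For this to be ≥ 370 we need j ≤ 4, so at least 6 − 4 = 2 must reach 61.
Exactly 2 works: 2 values at 67 and 4 at 60 total 374; lower one of the high values by 4 (still ≥ 61) to hit 370.

2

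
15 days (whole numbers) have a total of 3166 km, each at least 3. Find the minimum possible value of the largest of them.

The 15 values sum to 3166, so their maximum is at least ⌈3166/15⌉ = 212.
Taking 14 copies of 211 and 1 copy of 212 gives exactly 3166, so 212 is attained.

212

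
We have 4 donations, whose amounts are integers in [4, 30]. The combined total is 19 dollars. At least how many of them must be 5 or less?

Each value above 5 is at least 6, contributing at least 6 − 4 = 2 above the floor 4.
The sum exceeds the floor total 16 by 3, so at most ⌊3/2⌋ = 1 exceed 5, and at least 3 are ≤ 5.
Exactly 3 works: 3 values at 4 and 1 at 6 total 18; raise one of the low values by 1 (still ≤ 5) to hit 19.

3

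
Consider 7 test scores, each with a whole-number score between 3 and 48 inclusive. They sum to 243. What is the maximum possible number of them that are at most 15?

Each value at 15 or below falls at least 48 − 15 = 33 short of the ceiling 48.
The ceiling total is 7 × 48 = 336, and we need 243, so at most ⌊(336 − 243)/33⌋ = 2 can be that low.
k = 2 is achieved by 2 values at 15 and 5 at 48, total 270; lower one of the 48's by 27 (still > 15) to reach 243.

2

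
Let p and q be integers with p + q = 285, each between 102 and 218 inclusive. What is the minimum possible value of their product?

pq = p(285 − p) is concave in p, so over [102, 183] it is minimized at an endpoint.
The extreme feasible split is p = 102, q = 183, giving pq = 18666.

18666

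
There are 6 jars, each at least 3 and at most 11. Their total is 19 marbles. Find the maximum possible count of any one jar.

4

To make one jar as large as possible, make the other 5 as small as possible.
The other 5 contribute at least 5 × 3 = 15, leaving at most 19 − 15 = 4.
Since 4 ≤ 11, this is achievable: one at 4 and 5 at 3.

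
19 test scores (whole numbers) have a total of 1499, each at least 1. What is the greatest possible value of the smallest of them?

If every one of the 19 were at least 79, the total would be at least 19 × 79 = 1501 > 1499.
Taking 2 copies of 78 and 17 copies of 79 gives exactly 1499, so 78 is attained.

78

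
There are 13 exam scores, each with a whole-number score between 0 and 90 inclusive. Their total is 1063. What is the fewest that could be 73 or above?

Suppose at most 13 − j of them reach 73; then j values are ≤ 72 and the rest ≤ 90.
The total is then ≤ 72·j + 90·(13 − j) = 1170 − 18j. For this to be ≥ 1063 we need j ≤ 5, so at least 13 − 5 = 8 must reach 73.
Exactly 8 works: 8 values at 90 and 5 at 72 total 1080; lower one of the high values by 17 (still ≥ 73) to hit 1063.

8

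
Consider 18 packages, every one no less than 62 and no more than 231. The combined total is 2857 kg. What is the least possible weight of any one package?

62

To make one package as small as possible, make the other 17 as large as possible.
The other 17 can take up 17 × 231 = 3927 ≥ 2857 − 62, so one package can sit at its floor of 62.
Achievable: one at 62 and the other 17 totalling 2795, which fits since 17 × 62 ≤ 2795 ≤ 17 × 231.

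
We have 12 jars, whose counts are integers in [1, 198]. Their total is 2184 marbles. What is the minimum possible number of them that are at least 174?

5

If only k of them are at least 174, the other 12 − k are at most 173, so the total is at most k·198 + (12 − k)·173.
This must reach 2184, so k·198 + (12 − k)·173 ≥ 2184, giving k ≥ 5.
Exactly 5 works: 5 values at 198 and 7 at 173 total 2201; lower one of the high values by 17 (still ≥ 174) to hit 2184.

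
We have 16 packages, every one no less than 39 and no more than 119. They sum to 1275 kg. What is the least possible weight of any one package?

39

Minimizing one value means maximizing the remaining 15.
The other 15 can take up 15 × 119 = 1785 ≥ 1275 − 39, so one package can sit at its floor of 39.
Achievable: one at 39 and the other 15 totalling 1236, which fits since 15 × 39 ≤ 1236 ≤ 15 × 119.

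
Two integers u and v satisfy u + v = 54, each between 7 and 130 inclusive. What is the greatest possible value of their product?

For a fixed sum, the product uv is largest when u and v are as close as possible.
Taking u = 27 and v = 27 (both in [7, 130]) gives uv = 729.

729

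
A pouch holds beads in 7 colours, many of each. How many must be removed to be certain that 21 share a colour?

You could draw 20 of every colour without reaching 21 of any — 140 in all.
One more forces 21 of some colour, so 140 + 1 = 141.

141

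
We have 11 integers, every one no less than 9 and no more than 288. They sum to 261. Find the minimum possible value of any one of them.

To make one integer as small as possible, make the other 10 as large as possible.
The other 10 can take up 10 × 288 = 2880 ≥ 261 − 9, so one integer can sit at its floor of 9.
Achievable: one at 9 and the other 10 totalling 252, which fits since 10 × 9 ≤ 252 ≤ 10 × 288.

9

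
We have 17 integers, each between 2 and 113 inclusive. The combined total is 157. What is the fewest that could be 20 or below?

Each value above 20 is at least 21, contributing at least 21 − 2 = 19 above the floor 2.
The sum exceeds the floor total 34 by 123, so at most ⌊123/19⌋ = 6 exceed 20, and at least 11 are ≤ 20.
Exactly 11 works: 11 values at 2 and 6 at 21 total 148; raise one of the low values by 9 (still ≤ 20) to hit 157.

11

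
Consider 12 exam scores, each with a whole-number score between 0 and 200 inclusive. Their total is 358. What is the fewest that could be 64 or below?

7

Each value above 64 is at least 65, contributing at least 65 − 0 = 65 above the floor 0.
The sum exceeds the floor total 0 by 358, so at most ⌊358/65⌋ = 5 exceed 64, and at least 7 are ≤ 64.
Exactly 7 works: 7 values at 0 and 5 at 65 total 325; raise one of the low values by 33 (still ≤ 64) to hit 358.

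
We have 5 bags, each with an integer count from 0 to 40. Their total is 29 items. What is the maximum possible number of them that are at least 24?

1

Suppose k of them are at least 24. Those contribute at least 24 each and the other 5 − k at least 0 each.
So the total is at least 24k + 0(5 − k) = 0 + 24k. This must be ≤ 29, giving k ≤ 1.
k = 1 is achieved by 1 value at 24 and 4 at 0, total 24; add 5 to one value (staying below 24) to reach 29.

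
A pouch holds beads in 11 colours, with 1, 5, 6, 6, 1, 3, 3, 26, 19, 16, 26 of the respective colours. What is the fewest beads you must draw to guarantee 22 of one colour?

In the worst case you take as many as possible of each colour without reaching 22: 1 + 5 + 6 + 6 + 1 + 3 + 3 + 21 + 19 + 16 + 21 = 102.
The next one must give 22 of some colour, so 102 + 1 = 103.

103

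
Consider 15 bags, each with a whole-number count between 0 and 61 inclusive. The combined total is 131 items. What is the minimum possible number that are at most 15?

Let j be the number exceeding 15. Then the total is ≥ 16·j + 0·(15 − j) = 0 + 16j.
So 16j ≤ 131 and j ≤ 8; hence at least 15 − 8 = 7 are ≤ 15.
Exactly 7 works: 7 values at 0 and 8 at 16 total 128; raise one of the low values by 3 (still ≤ 15) to hit 131.

7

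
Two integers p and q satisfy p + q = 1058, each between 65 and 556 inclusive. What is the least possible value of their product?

279112

Since p + q is fixed, pushing one of them to its bound minimizes the product.
The extreme feasible split is p = 502, q = 556, giving pq = 279112.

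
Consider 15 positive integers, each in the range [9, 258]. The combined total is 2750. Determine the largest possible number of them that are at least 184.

If k of the values are ≥ 184, the total is ≥ 184k + 9(15 − k).
Setting 184k + 9(15 − k) ≤ 2750 gives 175k ≤ 2615, so k ≤ 14.
k = 14 is achieved by 14 values at 184 and 1 at 9, total 2585; add 165 to one value (staying below 184) to reach 2750.

14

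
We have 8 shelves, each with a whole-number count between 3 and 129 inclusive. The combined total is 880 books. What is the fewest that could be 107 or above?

Each value short of 107 is at most 106, costing at least 129 − 106 = 23 against the maximum total of 1032.
We can afford to lose at most 1032 − 880 = 152, so at most ⌊152/23⌋ = 6 fall short, and at least 2 are ≥ 107.
Exactly 2 works: 2 values at 129 and 6 at 106 total 894; lower one of the high values by 14 (still ≥ 107) to hit 880.

2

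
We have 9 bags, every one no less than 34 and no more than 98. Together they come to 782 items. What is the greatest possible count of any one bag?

To make one bag as large as possible, make the other 8 as small as possible.
The other 8 contribute at least 8 × 34 = 272, leaving at most 782 − 272 = 510.
But each bag is capped at 98, so the maximum is 98.
Achievable: one at 98 and the other 8 totalling 684, which fits since 8 × 34 ≤ 684 ≤ 8 × 98.

98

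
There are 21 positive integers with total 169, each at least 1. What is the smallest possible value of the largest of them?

9

The 21 values sum to 169, so their maximum is at least ⌈169/21⌉ = 9.
Equality holds with 1 value of 9 and 20 values of 8.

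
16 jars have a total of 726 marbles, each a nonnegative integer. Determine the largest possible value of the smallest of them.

If every one of the 16 were at least 46, the total would be at least 16 × 46 = 736 > 726.
Taking 10 copies of 45 and 6 copies of 46 gives exactly 726, so 45 is attained.

45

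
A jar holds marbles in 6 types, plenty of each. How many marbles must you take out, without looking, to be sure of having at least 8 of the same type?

43

In the worst case you draw 7 of each of the 6 types: 6 × 7 = 42.
One more forces 8 of some type, so 42 + 1 = 43.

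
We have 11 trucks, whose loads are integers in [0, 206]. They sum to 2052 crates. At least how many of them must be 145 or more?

8

Suppose at most 11 − j of them reach 145; then j values are ≤ 144 and the rest ≤ 206.
The total is then ≤ 144·j + 206·(11 − j) = 2266 − 62j. For this to be ≥ 2052 we need j ≤ 3, so at least 11 − 3 = 8 must reach 145.
Exactly 8 works: 8 values at 206 and 3 at 144 total 2080; lower one of the high values by 28 (still ≥ 145) to hit 2052.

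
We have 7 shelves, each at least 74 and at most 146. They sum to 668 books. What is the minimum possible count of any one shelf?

To make one shelf as small as possible, make the other 6 as large as possible.
The other 6 can take up 6 × 146 = 876 ≥ 668 − 74, so one shelf can sit at its floor of 74.
Achievable: one at 74 and the other 6 totalling 594, which fits since 6 × 74 ≤ 594 ≤ 6 × 146.

74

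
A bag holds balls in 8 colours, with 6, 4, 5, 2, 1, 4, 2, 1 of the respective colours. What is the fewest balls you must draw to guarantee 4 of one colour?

19

In the worst case you take as many as possible of each colour without reaching 4: 3 + 3 + 3 + 2 + 1 + 3 + 2 + 1 = 18.
The next one must give 4 of some colour, so 18 + 1 = 19.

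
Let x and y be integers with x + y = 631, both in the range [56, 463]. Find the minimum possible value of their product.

77784

For a fixed sum, xy is smallest when x and y are as far apart as possible.
The extreme feasible split is x = 168, y = 463, giving xy = 77784.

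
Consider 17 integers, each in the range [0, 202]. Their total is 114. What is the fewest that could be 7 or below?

3

Each value above 7 is at least 8, contributing at least 8 − 0 = 8 above the floor 0.
The sum exceeds the floor total 0 by 114, so at most ⌊114/8⌋ = 14 exceed 7, and at least 3 are ≤ 7.
Exactly 3 works: 3 values at 0 and 14 at 8 total 112; raise one of the low values by 2 (still ≤ 7) to hit 114.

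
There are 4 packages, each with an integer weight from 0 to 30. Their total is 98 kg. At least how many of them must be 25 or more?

1

Suppose at most 4 − j of them reach 25; then j values are ≤ 24 and the rest ≤ 30.
The total is then ≤ 24·j + 30·(4 − j) = 120 − 6j. For this to be ≥ 98 we need j ≤ 3, so at least 4 − 3 = 1 must reach 25.
Exactly 1 works: 1 value at 30 and 3 at 24 total 102; lower one of the high values by 4 (still ≥ 25) to hit 98.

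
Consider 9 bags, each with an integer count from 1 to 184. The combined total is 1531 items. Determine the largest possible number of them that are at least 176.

With k values at 176 or above and the rest at least 1, the sum is at least 9 + 175k.
Since the sum is 1531, we need 175k ≤ 1522, i.e. k ≤ 8.
k = 8 is achieved by 8 values at 176 and 1 at 1, total 1409; add 122 to one value (staying below 176) to reach 1531.

8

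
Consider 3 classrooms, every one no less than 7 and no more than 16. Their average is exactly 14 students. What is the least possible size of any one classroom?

10

Minimizing one value means maximizing the remaining 2.
The total is 3 × 14 = 42.
The other 2 contribute at most 2 × 16 = 32, leaving at least 42 − 32 = 10.
Since 10 ≥ 7, this is achievable: one at 10 and 2 at 16.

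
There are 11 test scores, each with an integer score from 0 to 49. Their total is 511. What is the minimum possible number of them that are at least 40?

9

Each value short of 40 is at most 39, costing at least 49 − 39 = 10 against the maximum total of 539.
We can afford to lose at most 539 − 511 = 28, so at most ⌊28/10⌋ = 2 fall short, and at least 9 are ≥ 40.
Exactly 9 works: 9 values at 49 and 2 at 39 total 519; lower one of the high values by 8 (still ≥ 40) to hit 511.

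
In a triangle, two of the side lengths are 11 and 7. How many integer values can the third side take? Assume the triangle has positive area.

13

The triangle inequality gives |11 − 7| < c < 11 + 7, i.e. 4 < c < 18.
So c can be any integer from 5 to 17: 13 values.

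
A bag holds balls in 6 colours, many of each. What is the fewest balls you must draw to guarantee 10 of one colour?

55

In the worst case you draw 9 of each of the 6 colours: 6 × 9 = 54.
One more forces 10 of some colour, so 54 + 1 = 55.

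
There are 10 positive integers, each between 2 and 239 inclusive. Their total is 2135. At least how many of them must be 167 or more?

7

Each value short of 167 is at most 166, costing at least 239 − 166 = 73 against the maximum total of 2390.
We can afford to lose at most 2390 − 2135 = 255, so at most ⌊255/73⌋ = 3 fall short, and at least 7 are ≥ 167.
Exactly 7 works: 7 values at 239 and 3 at 166 total 2171; lower one of the high values by 36 (still ≥ 167) to hit 2135.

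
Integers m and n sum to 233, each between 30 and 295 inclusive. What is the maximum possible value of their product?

13572

For a fixed sum, the product mn is largest when m and n are as close as possible.
Taking m = 116 and n = 117 (both in [30, 295]) gives mn = 13572.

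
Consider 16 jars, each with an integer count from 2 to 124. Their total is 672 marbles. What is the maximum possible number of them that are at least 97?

6

If k of the values are ≥ 97, the total is ≥ 97k + 2(16 − k).
Setting 97k + 2(16 − k) ≤ 672 gives 95k ≤ 640, so k ≤ 6.
k = 6 is achieved by 6 values at 97 and 10 at 2, total 602; add 70 to one value (staying below 97) to reach 672.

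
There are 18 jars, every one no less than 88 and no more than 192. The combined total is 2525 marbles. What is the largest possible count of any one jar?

192

Maximizing one value means minimizing the remaining 17.
The other 17 contribute at least 17 × 88 = 1496, leaving at most 2525 − 1496 = 1029.
But each jar is capped at 192, so the maximum is 192.
Achievable: one at 192 and the other 17 totalling 2333, which fits since 17 × 88 ≤ 2333 ≤ 17 × 192.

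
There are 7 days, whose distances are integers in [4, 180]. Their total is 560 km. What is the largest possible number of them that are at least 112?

4

With k values at 112 or above and the rest at least 4, the sum is at least 28 + 108k.
Since the sum is 560, we need 108k ≤ 532, i.e. k ≤ 4.
k = 4 is achieved by 4 values at 112 and 3 at 4, total 460; add 100 to one value (staying below 112) to reach 560.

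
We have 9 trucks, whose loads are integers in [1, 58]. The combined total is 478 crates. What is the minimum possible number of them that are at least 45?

If only k of them are at least 45, the other 9 − k are at most 44, so the total is at most k·58 + (9 − k)·44.
This must reach 478, so k·58 + (9 − k)·44 ≥ 478, giving k ≥ 6.
Exactly 6 works: 6 values at 58 and 3 at 44 total 480; lower one of the high values by 2 (still ≥ 45) to hit 478.

6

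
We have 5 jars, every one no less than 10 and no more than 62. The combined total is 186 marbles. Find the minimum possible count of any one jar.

Minimizing one value means maximizing the remaining 4.
The other 4 can take up 4 × 62 = 248 ≥ 186 − 10, so one jar can sit at its floor of 10.
Achievable: one at 10 and the other 4 totalling 176, which fits since 4 × 10 ≤ 176 ≤ 4 × 62.

10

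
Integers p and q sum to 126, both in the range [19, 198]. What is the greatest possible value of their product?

3969

pq = p(126 − p) is maximized when p is as near 126/2 as the bounds allow.
Taking p = 63 and q = 63 (both in [19, 198]) gives pq = 3969.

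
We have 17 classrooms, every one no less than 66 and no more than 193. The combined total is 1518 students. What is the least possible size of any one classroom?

Minimizing one value means maximizing the remaining 16.
The other 16 can take up 16 × 193 = 3088 ≥ 1518 − 66, so one classroom can sit at its floor of 66.
Achievable: one at 66 and the other 16 totalling 1452, which fits since 16 × 66 ≤ 1452 ≤ 16 × 193.

66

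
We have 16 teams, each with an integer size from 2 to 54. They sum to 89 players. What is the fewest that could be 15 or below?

12

Let j be the number exceeding 15. Then the total is ≥ 16·j + 2·(16 − j) = 32 + 14j.
So 14j ≤ 57 and j ≤ 4; hence at least 16 − 4 = 12 are ≤ 15.
Exactly 12 works: 12 values at 2 and 4 at 16 total 88; raise one of the low values by 1 (still ≤ 15) to hit 89.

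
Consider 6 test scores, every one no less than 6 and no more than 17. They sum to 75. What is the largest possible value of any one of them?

17

Maximizing one value means minimizing the remaining 5.
The other 5 contribute at least 5 × 6 = 30, leaving at most 75 − 30 = 45.
But each score is capped at 17, so the maximum is 17.
Achievable: one at 17 and the other 5 totalling 58, which fits since 5 × 6 ≤ 58 ≤ 5 × 17.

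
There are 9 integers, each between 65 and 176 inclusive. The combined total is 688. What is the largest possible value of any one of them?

Maximizing one value means minimizing the remaining 8.
The other 8 contribute at least 8 × 65 = 520, leaving at most 688 − 520 = 168.
Since 168 ≤ 176, this is achievable: one at 168 and 8 at 65.

168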